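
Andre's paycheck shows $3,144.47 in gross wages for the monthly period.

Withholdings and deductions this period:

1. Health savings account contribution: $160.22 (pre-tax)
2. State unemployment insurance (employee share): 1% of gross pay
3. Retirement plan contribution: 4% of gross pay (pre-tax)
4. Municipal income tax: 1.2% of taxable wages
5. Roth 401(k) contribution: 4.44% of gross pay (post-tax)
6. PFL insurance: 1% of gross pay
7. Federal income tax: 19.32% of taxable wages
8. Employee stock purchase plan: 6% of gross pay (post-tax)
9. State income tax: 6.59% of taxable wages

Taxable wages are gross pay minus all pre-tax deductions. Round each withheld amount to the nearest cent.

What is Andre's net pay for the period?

Retirement plan contribution: $3,144.47 × 0.04 = $125.78
Health savings account contribution: $160.22
Pre-tax total = $125.78 + $160.22 = $286.00
Taxable wages = $3,144.47 − $286.00 = $2,858.47
Federal income tax: $2,858.47 × 0.1932 = $552.26
State income tax: $2,858.47 × 0.0659 = $188.37
Municipal income tax: $2,858.47 × 0.012 = $34.30
PFL insurance: $3,144.47 × 0.01 = $31.44
State unemployment insurance (employee share): $3,144.47 × 0.01 = $31.44
Employee stock purchase plan: $3,144.47 × 0.06 = $188.67
Roth 401(k) contribution: $3,144.47 × 0.0444 = $139.61
Total deductions = $125.78 + $160.22 + $552.26 + $188.37 + $34.30 + $31.44 + $31.44 + $188.67 + $139.61 = $1,452.09
Net pay = $3,144.47 − $1,452.09 = $1,692.38

$1,692.38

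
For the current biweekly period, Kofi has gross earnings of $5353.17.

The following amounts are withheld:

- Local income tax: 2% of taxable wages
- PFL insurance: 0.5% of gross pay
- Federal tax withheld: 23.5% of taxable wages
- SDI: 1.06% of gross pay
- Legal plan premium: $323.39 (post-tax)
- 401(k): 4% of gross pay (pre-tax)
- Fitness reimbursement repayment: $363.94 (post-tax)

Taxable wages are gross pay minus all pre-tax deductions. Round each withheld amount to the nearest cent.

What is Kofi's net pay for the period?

401(k): $5353.17 × 0.04 = $214.13
Taxable wages = $5353.17 − $214.13 = $5139.04
Federal tax withheld: $5139.04 × 0.235 = $1207.67
Local income tax: $5139.04 × 0.02 = $102.78
PFL insurance: $5353.17 × 0.005 = $26.77
SDI: $5353.17 × 0.0106 = $56.74
Legal plan premium: $323.39
Fitness reimbursement repayment: $363.94
Total deductions = $214.13 + $1207.67 + $102.78 + $26.77 + $56.74 + $323.39 + $363.94 = $2295.42
Net pay = $5353.17 − $2295.42 = $3057.75

$3057.75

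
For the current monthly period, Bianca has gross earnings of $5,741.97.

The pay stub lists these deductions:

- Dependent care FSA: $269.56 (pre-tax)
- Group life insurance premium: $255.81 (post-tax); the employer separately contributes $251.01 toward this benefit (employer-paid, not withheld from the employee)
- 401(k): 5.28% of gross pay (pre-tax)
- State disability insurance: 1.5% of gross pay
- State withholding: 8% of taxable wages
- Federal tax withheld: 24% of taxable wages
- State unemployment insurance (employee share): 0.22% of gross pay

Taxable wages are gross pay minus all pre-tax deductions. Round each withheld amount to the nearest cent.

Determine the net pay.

$3,160.50

401(k): $5,741.97 × 0.0528 = $303.18
Dependent care FSA: $269.56
Pre-tax total = $303.18 + $269.56 = $572.74
Taxable wages = $5,741.97 − $572.74 = $5,169.23
Federal tax withheld: $5,169.23 × 0.24 = $1,240.62
State withholding: $5,169.23 × 0.08 = $413.54
State unemployment insurance (employee share): $5,741.97 × 0.0022 = $12.63
State disability insurance: $5,741.97 × 0.015 = $86.13
Group life insurance premium: $255.81
(Employer's $251.01 toward group life insurance premium is not withheld from the employee.)
Total deductions = $303.18 + $269.56 + $1,240.62 + $413.54 + $12.63 + $86.13 + $255.81 = $2,581.47
Net pay = $5,741.97 − $2,581.47 = $3,160.50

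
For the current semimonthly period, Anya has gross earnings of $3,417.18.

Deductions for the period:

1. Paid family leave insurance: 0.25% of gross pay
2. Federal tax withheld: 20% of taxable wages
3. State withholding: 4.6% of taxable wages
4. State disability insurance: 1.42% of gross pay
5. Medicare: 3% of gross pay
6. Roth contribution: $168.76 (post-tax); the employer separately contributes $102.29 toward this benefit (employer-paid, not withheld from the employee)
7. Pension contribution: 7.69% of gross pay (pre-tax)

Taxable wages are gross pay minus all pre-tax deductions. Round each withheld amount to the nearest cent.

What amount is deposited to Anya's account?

$2,050.08

Pension contribution: $3,417.18 × 0.0769 = $262.78
Taxable wages = $3,417.18 − $262.78 = $3,154.40
Federal tax withheld: $3,154.40 × 0.2 = $630.88
State withholding: $3,154.40 × 0.046 = $145.10
Medicare: $3,417.18 × 0.03 = $102.52
State disability insurance: $3,417.18 × 0.0142 = $48.52
Paid family leave insurance: $3,417.18 × 0.0025 = $8.54
Roth contribution: $168.76
(Employer's $102.29 toward Roth contribution is not withheld from the employee.)
Total deductions = $262.78 + $630.88 + $145.10 + $102.52 + $48.52 + $8.54 + $168.76 = $1,367.10
Net pay = $3,417.18 − $1,367.10 = $2,050.08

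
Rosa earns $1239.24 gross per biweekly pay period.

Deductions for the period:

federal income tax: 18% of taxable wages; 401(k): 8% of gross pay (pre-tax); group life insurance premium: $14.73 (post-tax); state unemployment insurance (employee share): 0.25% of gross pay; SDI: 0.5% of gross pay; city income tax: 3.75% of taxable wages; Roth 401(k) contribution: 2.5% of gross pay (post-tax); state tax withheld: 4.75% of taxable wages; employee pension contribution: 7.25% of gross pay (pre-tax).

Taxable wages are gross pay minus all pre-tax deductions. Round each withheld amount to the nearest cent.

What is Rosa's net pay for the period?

401(k): $1239.24 × 0.08 = $99.14
Employee pension contribution: $1239.24 × 0.0725 = $89.84
Pre-tax total = $99.14 + $89.84 = $188.98
Taxable wages = $1239.24 − $188.98 = $1050.26
City income tax: $1050.26 × 0.0375 = $39.38
State tax withheld: $1050.26 × 0.0475 = $49.89
Federal income tax: $1050.26 × 0.18 = $189.05
SDI: $1239.24 × 0.005 = $6.20
State unemployment insurance (employee share): $1239.24 × 0.0025 = $3.10
Group life insurance premium: $14.73
Roth 401(k) contribution: $1239.24 × 0.025 = $30.98
Total deductions = $99.14 + $89.84 + $39.38 + $49.89 + $189.05 + $6.20 + $3.10 + $14.73 + $30.98 = $522.31
Net pay = $1239.24 − $522.31 = $716.93

$716.93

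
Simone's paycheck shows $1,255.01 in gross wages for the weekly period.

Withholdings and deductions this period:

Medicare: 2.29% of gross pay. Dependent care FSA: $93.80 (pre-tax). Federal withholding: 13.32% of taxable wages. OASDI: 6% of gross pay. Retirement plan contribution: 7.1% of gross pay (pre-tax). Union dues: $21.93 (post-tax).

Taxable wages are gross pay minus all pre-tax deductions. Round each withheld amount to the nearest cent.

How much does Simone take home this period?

Dependent care FSA: $93.80
Retirement plan contribution: $1,255.01 × 0.071 = $89.11
Pre-tax total = $93.80 + $89.11 = $182.91
Taxable wages = $1,255.01 − $182.91 = $1,072.10
Federal withholding: $1,072.10 × 0.1332 = $142.80
Medicare: $1,255.01 × 0.0229 = $28.74
OASDI: $1,255.01 × 0.06 = $75.30
Union dues: $21.93
Total deductions = $93.80 + $89.11 + $142.80 + $28.74 + $75.30 + $21.93 = $451.68
Net pay = $1,255.01 − $451.68 = $803.33

$803.33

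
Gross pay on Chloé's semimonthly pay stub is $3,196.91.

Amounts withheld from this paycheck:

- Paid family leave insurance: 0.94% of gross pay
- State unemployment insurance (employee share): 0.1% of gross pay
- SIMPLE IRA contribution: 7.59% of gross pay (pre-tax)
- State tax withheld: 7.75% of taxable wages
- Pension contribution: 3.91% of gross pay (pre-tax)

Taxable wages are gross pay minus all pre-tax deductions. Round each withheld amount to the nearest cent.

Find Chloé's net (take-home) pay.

Pension contribution: $3,196.91 × 0.0391 = $125.00
SIMPLE IRA contribution: $3,196.91 × 0.0759 = $242.65
Pre-tax total = $125.00 + $242.65 = $367.65
Taxable wages = $3,196.91 − $367.65 = $2,829.26
State tax withheld: $2,829.26 × 0.0775 = $219.27
State unemployment insurance (employee share): $3,196.91 × 0.001 = $3.20
Paid family leave insurance: $3,196.91 × 0.0094 = $30.05
Total deductions = $125.00 + $242.65 + $219.27 + $3.20 + $30.05 = $620.17
Net pay = $3,196.91 − $620.17 = $2,576.74

$2,576.74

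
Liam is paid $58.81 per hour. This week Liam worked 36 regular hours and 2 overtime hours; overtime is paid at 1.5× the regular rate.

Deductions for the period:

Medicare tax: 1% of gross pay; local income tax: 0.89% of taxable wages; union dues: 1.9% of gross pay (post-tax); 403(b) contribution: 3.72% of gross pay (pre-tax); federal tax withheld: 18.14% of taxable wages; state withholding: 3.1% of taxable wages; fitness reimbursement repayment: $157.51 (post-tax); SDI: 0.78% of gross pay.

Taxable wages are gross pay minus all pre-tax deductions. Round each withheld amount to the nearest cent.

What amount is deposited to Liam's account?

$1,477.66

Regular pay: 36 × $58.81 = $2,117.16
Overtime pay: 2 × $58.81 × 1.5 = $176.43
Gross pay = $2,117.16 + $176.43 = $2,293.59
403(b) contribution: $2,293.59 × 0.0372 = $85.32
Taxable wages = $2,293.59 − $85.32 = $2,208.27
Federal tax withheld: $2,208.27 × 0.1814 = $400.58
State withholding: $2,208.27 × 0.031 = $68.46
Local income tax: $2,208.27 × 0.0089 = $19.65
SDI: $2,293.59 × 0.0078 = $17.89
Medicare tax: $2,293.59 × 0.01 = $22.94
Fitness reimbursement repayment: $157.51
Union dues: $2,293.59 × 0.019 = $43.58
Total deductions = $85.32 + $400.58 + $68.46 + $19.65 + $17.89 + $22.94 + $157.51 + $43.58 = $815.93
Net pay = $2,293.59 − $815.93 = $1,477.66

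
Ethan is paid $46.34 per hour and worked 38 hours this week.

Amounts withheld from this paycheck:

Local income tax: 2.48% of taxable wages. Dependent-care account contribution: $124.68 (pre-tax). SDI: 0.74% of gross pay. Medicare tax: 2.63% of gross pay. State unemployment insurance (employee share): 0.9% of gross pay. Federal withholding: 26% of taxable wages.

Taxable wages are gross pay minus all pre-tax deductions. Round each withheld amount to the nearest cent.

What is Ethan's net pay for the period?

Gross pay: 38 × $46.34 = $1,760.92
Dependent-care account contribution: $124.68
Taxable wages = $1,760.92 − $124.68 = $1,636.24
Local income tax: $1,636.24 × 0.0248 = $40.58
Federal withholding: $1,636.24 × 0.26 = $425.42
Medicare tax: $1,760.92 × 0.0263 = $46.31
State unemployment insurance (employee share): $1,760.92 × 0.009 = $15.85
SDI: $1,760.92 × 0.0074 = $13.03
Total deductions = $124.68 + $40.58 + $425.42 + $46.31 + $15.85 + $13.03 = $665.87
Net pay = $1,760.92 − $665.87 = $1,095.05

$1,095.05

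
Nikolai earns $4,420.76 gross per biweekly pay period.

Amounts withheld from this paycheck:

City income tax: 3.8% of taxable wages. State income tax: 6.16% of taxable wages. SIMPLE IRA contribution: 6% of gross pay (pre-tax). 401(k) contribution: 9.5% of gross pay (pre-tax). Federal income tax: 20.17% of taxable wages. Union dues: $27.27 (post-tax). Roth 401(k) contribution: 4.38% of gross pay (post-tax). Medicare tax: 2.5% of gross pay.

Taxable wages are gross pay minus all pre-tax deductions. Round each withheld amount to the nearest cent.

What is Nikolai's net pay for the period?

401(k) contribution: $4,420.76 × 0.095 = $419.97
SIMPLE IRA contribution: $4,420.76 × 0.06 = $265.25
Pre-tax total = $419.97 + $265.25 = $685.22
Taxable wages = $4,420.76 − $685.22 = $3,735.54
Federal income tax: $3,735.54 × 0.2017 = $753.46
City income tax: $3,735.54 × 0.038 = $141.95
State income tax: $3,735.54 × 0.0616 = $230.11
Medicare tax: $4,420.76 × 0.025 = $110.52
Roth 401(k) contribution: $4,420.76 × 0.0438 = $193.63
Union dues: $27.27
Total deductions = $419.97 + $265.25 + $753.46 + $141.95 + $230.11 + $110.52 + $193.63 + $27.27 = $2,142.16
Net pay = $4,420.76 − $2,142.16 = $2,278.60

$2,278.60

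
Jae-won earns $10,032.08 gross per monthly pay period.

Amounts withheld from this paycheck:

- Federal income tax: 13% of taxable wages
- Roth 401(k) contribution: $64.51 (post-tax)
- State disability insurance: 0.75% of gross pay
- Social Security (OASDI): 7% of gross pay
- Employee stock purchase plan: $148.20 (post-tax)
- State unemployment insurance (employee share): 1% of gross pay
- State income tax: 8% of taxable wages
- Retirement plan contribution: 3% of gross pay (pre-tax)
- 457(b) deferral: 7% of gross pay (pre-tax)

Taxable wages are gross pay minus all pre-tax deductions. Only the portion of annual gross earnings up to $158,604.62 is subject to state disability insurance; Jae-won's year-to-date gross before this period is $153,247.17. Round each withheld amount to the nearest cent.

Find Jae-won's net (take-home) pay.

$6,077.35

Retirement plan contribution: $10,032.08 × 0.03 = $300.96
457(b) deferral: $10,032.08 × 0.07 = $702.25
Pre-tax total = $300.96 + $702.25 = $1,003.21
Taxable wages = $10,032.08 − $1,003.21 = $9,028.87
Federal income tax: $9,028.87 × 0.13 = $1,173.75
State income tax: $9,028.87 × 0.08 = $722.31
State disability insurance: only $158,604.62 − $153,247.17 = $5,357.45 of this check is subject → $5,357.45 × 0.0075 = $40.18
State unemployment insurance (employee share): $10,032.08 × 0.01 = $100.32
Social Security (OASDI): $10,032.08 × 0.07 = $702.25
Employee stock purchase plan: $148.20
Roth 401(k) contribution: $64.51
Total deductions = $300.96 + $702.25 + $1,173.75 + $722.31 + $40.18 + $100.32 + $702.25 + $148.20 + $64.51 = $3,954.73
Net pay = $10,032.08 − $3,954.73 = $6,077.35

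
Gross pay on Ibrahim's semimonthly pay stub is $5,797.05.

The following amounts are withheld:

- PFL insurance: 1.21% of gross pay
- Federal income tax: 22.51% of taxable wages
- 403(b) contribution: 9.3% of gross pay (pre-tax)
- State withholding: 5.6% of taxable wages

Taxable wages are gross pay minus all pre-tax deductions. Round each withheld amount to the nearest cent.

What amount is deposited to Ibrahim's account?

403(b) contribution: $5,797.05 × 0.093 = $539.13
Taxable wages = $5,797.05 − $539.13 = $5,257.92
State withholding: $5,257.92 × 0.056 = $294.44
Federal income tax: $5,257.92 × 0.2251 = $1,183.56
PFL insurance: $5,797.05 × 0.0121 = $70.14
Total deductions = $539.13 + $294.44 + $1,183.56 + $70.14 = $2,087.27
Net pay = $5,797.05 − $2,087.27 = $3,709.78

$3,709.78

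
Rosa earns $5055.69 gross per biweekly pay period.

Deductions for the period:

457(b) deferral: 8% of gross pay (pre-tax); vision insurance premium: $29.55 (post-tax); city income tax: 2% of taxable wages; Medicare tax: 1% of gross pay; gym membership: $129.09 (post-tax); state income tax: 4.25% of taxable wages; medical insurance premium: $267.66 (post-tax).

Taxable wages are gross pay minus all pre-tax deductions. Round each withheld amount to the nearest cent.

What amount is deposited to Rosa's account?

457(b) deferral: $5055.69 × 0.08 = $404.46
Taxable wages = $5055.69 − $404.46 = $4651.23
City income tax: $4651.23 × 0.02 = $93.02
State income tax: $4651.23 × 0.0425 = $197.68
Medicare tax: $5055.69 × 0.01 = $50.56
Vision insurance premium: $29.55
Gym membership: $129.09
Medical insurance premium: $267.66
Total deductions = $404.46 + $93.02 + $197.68 + $50.56 + $29.55 + $129.09 + $267.66 = $1172.02
Net pay = $5055.69 − $1172.02 = $3883.67

$3883.67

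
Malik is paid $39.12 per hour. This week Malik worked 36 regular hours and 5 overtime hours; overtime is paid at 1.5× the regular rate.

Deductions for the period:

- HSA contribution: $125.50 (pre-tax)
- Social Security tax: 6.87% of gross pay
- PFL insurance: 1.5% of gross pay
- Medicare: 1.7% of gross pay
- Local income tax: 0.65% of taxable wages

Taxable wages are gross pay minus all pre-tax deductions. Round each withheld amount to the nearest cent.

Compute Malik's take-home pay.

Regular pay: 36 × $39.12 = $1,408.32
Overtime pay: 5 × $39.12 × 1.5 = $293.40
Gross pay = $1,408.32 + $293.40 = $1,701.72
HSA contribution: $125.50
Taxable wages = $1,701.72 − $125.50 = $1,576.22
Local income tax: $1,576.22 × 0.0065 = $10.25
Medicare: $1,701.72 × 0.017 = $28.93
Social Security tax: $1,701.72 × 0.0687 = $116.91
PFL insurance: $1,701.72 × 0.015 = $25.53
Total deductions = $125.50 + $10.25 + $28.93 + $116.91 + $25.53 = $307.12
Net pay = $1,701.72 − $307.12 = $1,394.60

$1,394.60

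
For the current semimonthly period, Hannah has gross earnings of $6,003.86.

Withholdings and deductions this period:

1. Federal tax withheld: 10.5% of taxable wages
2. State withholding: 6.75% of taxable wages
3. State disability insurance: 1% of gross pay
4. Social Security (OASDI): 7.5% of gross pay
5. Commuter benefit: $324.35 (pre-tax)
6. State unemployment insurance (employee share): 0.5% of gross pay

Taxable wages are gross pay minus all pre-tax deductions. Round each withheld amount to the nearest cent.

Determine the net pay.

$4,159.44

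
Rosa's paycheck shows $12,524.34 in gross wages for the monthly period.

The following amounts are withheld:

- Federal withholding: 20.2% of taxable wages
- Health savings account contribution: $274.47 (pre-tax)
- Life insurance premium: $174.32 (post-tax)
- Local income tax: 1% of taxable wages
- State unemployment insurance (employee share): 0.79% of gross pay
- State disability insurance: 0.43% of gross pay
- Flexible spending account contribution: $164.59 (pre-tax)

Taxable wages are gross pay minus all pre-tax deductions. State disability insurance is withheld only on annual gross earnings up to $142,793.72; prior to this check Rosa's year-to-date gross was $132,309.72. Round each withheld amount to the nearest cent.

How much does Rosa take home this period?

$9,204.86

Health savings account contribution: $274.47
Flexible spending account contribution: $164.59
Pre-tax total = $274.47 + $164.59 = $439.06
Taxable wages = $12,524.34 − $439.06 = $12,085.28
Federal withholding: $12,085.28 × 0.202 = $2,441.23
Local income tax: $12,085.28 × 0.01 = $120.85
State unemployment insurance (employee share): $12,524.34 × 0.0079 = $98.94
State disability insurance: only $142,793.72 − $132,309.72 = $10,484.00 of this check is subject → $10,484.00 × 0.0043 = $45.08
Life insurance premium: $174.32
Total deductions = $274.47 + $164.59 + $2,441.23 + $120.85 + $98.94 + $45.08 + $174.32 = $3,319.48
Net pay = $12,524.34 − $3,319.48 = $9,204.86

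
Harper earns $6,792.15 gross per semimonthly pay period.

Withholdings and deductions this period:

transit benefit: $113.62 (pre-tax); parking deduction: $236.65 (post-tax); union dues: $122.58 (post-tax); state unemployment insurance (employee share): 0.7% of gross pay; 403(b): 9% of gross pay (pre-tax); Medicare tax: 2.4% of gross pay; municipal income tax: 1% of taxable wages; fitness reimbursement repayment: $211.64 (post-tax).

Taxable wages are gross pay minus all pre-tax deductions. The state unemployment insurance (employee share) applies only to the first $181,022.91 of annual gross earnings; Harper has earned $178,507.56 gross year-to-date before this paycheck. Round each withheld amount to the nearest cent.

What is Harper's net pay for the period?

$5,255.08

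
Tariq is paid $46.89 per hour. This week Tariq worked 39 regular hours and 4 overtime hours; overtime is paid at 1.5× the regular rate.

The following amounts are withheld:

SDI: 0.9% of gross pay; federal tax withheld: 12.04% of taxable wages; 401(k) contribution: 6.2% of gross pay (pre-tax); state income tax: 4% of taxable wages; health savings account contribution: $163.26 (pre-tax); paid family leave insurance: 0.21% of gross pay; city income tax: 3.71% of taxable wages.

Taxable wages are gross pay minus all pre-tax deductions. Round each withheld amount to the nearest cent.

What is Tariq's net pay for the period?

$1,433.90

Regular pay: 39 × $46.89 = $1,828.71
Overtime pay: 4 × $46.89 × 1.5 = $281.34
Gross pay = $1,828.71 + $281.34 = $2,110.05
401(k) contribution: $2,110.05 × 0.062 = $130.82
Health savings account contribution: $163.26
Pre-tax total = $130.82 + $163.26 = $294.08
Taxable wages = $2,110.05 − $294.08 = $1,815.97
State income tax: $1,815.97 × 0.04 = $72.64
City income tax: $1,815.97 × 0.0371 = $67.37
Federal tax withheld: $1,815.97 × 0.1204 = $218.64
Paid family leave insurance: $2,110.05 × 0.0021 = $4.43
SDI: $2,110.05 × 0.009 = $18.99
Total deductions = $130.82 + $163.26 + $72.64 + $67.37 + $218.64 + $4.43 + $18.99 = $676.15
Net pay = $2,110.05 − $676.15 = $1,433.90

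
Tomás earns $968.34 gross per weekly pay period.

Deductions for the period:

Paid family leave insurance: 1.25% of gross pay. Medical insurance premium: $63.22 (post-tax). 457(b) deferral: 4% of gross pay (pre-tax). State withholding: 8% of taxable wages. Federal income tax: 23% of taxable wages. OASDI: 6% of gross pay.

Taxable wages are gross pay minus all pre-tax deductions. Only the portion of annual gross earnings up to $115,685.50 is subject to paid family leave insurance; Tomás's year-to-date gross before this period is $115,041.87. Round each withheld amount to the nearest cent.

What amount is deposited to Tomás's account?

457(b) deferral: $968.34 × 0.04 = $38.73
Taxable wages = $968.34 − $38.73 = $929.61
State withholding: $929.61 × 0.08 = $74.37
Federal income tax: $929.61 × 0.23 = $213.81
OASDI: $968.34 × 0.06 = $58.10
Paid family leave insurance: only $115,685.50 − $115,041.87 = $643.63 of this check is subject → $643.63 × 0.0125 = $8.05
Medical insurance premium: $63.22
Total deductions = $38.73 + $74.37 + $213.81 + $58.10 + $8.05 + $63.22 = $456.28
Net pay = $968.34 − $456.28 = $512.06

$512.06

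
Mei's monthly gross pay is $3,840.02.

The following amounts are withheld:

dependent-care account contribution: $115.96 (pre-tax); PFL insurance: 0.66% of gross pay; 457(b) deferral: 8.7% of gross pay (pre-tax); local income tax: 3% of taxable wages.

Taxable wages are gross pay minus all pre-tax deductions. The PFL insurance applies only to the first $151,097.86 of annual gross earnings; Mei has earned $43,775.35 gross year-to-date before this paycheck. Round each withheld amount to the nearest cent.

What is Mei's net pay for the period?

457(b) deferral: $3,840.02 × 0.087 = $334.08
Dependent-care account contribution: $115.96
Pre-tax total = $334.08 + $115.96 = $450.04
Taxable wages = $3,840.02 − $450.04 = $3,389.98
Local income tax: $3,389.98 × 0.03 = $101.70
PFL insurance: cap not yet reached, full $3,840.02 is subject → $3,840.02 × 0.0066 = $25.34
Total deductions = $334.08 + $115.96 + $101.70 + $25.34 = $577.08
Net pay = $3,840.02 − $577.08 = $3,262.94

$3,262.94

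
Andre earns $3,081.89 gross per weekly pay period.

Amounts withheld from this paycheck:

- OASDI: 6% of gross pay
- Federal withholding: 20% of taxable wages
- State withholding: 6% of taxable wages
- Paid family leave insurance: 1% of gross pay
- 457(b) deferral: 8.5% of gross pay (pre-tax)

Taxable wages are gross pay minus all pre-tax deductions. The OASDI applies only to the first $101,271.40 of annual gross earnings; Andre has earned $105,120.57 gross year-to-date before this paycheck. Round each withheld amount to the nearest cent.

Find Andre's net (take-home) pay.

457(b) deferral: $3,081.89 × 0.085 = $261.96
Taxable wages = $3,081.89 − $261.96 = $2,819.93
State withholding: $2,819.93 × 0.06 = $169.20
Federal withholding: $2,819.93 × 0.2 = $563.99
OASDI: annual cap $101,271.40 already reached (YTD $105,120.57), so $0.00
Paid family leave insurance: $3,081.89 × 0.01 = $30.82
Total deductions = $261.96 + $169.20 + $563.99 + $0.00 + $30.82 = $1,025.97
Net pay = $3,081.89 − $1,025.97 = $2,055.92

$2,055.92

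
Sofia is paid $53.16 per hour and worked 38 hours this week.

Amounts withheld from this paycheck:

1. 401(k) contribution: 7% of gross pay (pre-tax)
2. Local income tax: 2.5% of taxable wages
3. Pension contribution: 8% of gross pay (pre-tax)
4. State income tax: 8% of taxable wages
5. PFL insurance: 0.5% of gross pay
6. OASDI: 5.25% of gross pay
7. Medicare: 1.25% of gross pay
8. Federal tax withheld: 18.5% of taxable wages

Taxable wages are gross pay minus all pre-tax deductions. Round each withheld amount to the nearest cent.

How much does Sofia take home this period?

$1,077.71

Gross pay: 38 × $53.16 = $2,020.08
Pension contribution: $2,020.08 × 0.08 = $161.61
401(k) contribution: $2,020.08 × 0.07 = $141.41
Pre-tax total = $161.61 + $141.41 = $303.02
Taxable wages = $2,020.08 − $303.02 = $1,717.06
State income tax: $1,717.06 × 0.08 = $137.36
Local income tax: $1,717.06 × 0.025 = $42.93
Federal tax withheld: $1,717.06 × 0.185 = $317.66
PFL insurance: $2,020.08 × 0.005 = $10.10
Medicare: $2,020.08 × 0.0125 = $25.25
OASDI: $2,020.08 × 0.0525 = $106.05
Total deductions = $161.61 + $141.41 + $137.36 + $42.93 + $317.66 + $10.10 + $25.25 + $106.05 = $942.37
Net pay = $2,020.08 − $942.37 = $1,077.71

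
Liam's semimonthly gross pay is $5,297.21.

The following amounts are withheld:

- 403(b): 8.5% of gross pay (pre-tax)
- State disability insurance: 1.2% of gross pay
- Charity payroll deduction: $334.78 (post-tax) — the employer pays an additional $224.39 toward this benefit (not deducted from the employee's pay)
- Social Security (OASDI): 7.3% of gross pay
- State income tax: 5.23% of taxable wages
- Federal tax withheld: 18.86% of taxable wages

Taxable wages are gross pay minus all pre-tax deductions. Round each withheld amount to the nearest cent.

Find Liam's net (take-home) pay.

403(b): $5,297.21 × 0.085 = $450.26
Taxable wages = $5,297.21 − $450.26 = $4,846.95
State income tax: $4,846.95 × 0.0523 = $253.50
Federal tax withheld: $4,846.95 × 0.1886 = $914.13
State disability insurance: $5,297.21 × 0.012 = $63.57
Social Security (OASDI): $5,297.21 × 0.073 = $386.70
Charity payroll deduction: $334.78
(Employer's $224.39 toward charity payroll deduction is not withheld from the employee.)
Total deductions = $450.26 + $253.50 + $914.13 + $63.57 + $386.70 + $334.78 = $2,402.94
Net pay = $5,297.21 − $2,402.94 = $2,894.27

$2,894.27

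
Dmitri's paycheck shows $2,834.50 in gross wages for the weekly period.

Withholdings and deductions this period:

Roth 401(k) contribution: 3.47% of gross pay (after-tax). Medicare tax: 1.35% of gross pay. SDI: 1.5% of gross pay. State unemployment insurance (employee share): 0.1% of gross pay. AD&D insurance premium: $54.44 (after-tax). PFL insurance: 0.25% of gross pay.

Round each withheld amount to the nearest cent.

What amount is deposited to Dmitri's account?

State unemployment insurance (employee share): $2,834.50 × 0.001 = $2.83
SDI: $2,834.50 × 0.015 = $42.52
PFL insurance: $2,834.50 × 0.0025 = $7.09
Medicare tax: $2,834.50 × 0.0135 = $38.27
Roth 401(k) contribution: $2,834.50 × 0.0347 = $98.36
AD&D insurance premium: $54.44
Total deductions = $2.83 + $42.52 + $7.09 + $38.27 + $98.36 + $54.44 = $243.51
Net pay = $2,834.50 − $243.51 = $2,590.99

$2,590.99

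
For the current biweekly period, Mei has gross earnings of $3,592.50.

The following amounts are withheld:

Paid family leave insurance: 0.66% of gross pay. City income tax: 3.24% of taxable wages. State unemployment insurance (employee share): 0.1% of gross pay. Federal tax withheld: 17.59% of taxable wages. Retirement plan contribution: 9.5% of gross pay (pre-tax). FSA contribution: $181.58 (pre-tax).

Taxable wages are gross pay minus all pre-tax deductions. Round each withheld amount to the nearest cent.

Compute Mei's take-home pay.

$2,402.92

Retirement plan contribution: $3,592.50 × 0.095 = $341.29
FSA contribution: $181.58
Pre-tax total = $341.29 + $181.58 = $522.87
Taxable wages = $3,592.50 − $522.87 = $3,069.63
Federal tax withheld: $3,069.63 × 0.1759 = $539.95
City income tax: $3,069.63 × 0.0324 = $99.46
State unemployment insurance (employee share): $3,592.50 × 0.001 = $3.59
Paid family leave insurance: $3,592.50 × 0.0066 = $23.71
Total deductions = $341.29 + $181.58 + $539.95 + $99.46 + $3.59 + $23.71 = $1,189.58
Net pay = $3,592.50 − $1,189.58 = $2,402.92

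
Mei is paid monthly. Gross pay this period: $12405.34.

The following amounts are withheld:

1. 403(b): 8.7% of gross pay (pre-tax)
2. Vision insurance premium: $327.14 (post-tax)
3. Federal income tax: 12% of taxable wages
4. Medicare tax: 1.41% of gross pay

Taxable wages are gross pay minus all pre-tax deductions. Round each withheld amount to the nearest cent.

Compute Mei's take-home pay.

$9464.89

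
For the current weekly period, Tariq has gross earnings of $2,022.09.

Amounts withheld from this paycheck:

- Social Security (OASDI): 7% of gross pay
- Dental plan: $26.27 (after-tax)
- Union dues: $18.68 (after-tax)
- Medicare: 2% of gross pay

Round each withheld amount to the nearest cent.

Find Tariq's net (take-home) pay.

Medicare: $2,022.09 × 0.02 = $40.44
Social Security (OASDI): $2,022.09 × 0.07 = $141.55
Dental plan: $26.27
Union dues: $18.68
Total deductions = $40.44 + $141.55 + $26.27 + $18.68 = $226.94
Net pay = $2,022.09 − $226.94 = $1,795.15

$1,795.15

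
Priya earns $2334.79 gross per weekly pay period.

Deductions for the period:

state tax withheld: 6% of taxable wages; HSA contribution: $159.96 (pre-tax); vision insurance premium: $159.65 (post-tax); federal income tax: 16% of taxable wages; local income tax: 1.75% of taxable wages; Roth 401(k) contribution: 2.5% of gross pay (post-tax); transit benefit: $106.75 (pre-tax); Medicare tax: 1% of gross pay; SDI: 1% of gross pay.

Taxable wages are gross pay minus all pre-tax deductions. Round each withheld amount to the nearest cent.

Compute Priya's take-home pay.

$1312.20

HSA contribution: $159.96
Transit benefit: $106.75
Pre-tax total = $159.96 + $106.75 = $266.71
Taxable wages = $2334.79 − $266.71 = $2068.08
State tax withheld: $2068.08 × 0.06 = $124.08
Local income tax: $2068.08 × 0.0175 = $36.19
Federal income tax: $2068.08 × 0.16 = $330.89
SDI: $2334.79 × 0.01 = $23.35
Medicare tax: $2334.79 × 0.01 = $23.35
Roth 401(k) contribution: $2334.79 × 0.025 = $58.37
Vision insurance premium: $159.65
Total deductions = $159.96 + $106.75 + $124.08 + $36.19 + $330.89 + $23.35 + $23.35 + $58.37 + $159.65 = $1022.59
Net pay = $2334.79 − $1022.59 = $1312.20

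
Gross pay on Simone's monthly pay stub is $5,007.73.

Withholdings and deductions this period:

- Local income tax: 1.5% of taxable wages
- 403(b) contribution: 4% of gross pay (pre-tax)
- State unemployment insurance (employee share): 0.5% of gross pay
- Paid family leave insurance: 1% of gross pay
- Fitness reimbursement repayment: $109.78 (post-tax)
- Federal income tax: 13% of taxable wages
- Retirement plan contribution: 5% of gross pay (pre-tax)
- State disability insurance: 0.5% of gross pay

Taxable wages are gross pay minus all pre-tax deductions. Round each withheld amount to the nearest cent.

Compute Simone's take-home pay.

Retirement plan contribution: $5,007.73 × 0.05 = $250.39
403(b) contribution: $5,007.73 × 0.04 = $200.31
Pre-tax total = $250.39 + $200.31 = $450.70
Taxable wages = $5,007.73 − $450.70 = $4,557.03
Local income tax: $4,557.03 × 0.015 = $68.36
Federal income tax: $4,557.03 × 0.13 = $592.41
State disability insurance: $5,007.73 × 0.005 = $25.04
State unemployment insurance (employee share): $5,007.73 × 0.005 = $25.04
Paid family leave insurance: $5,007.73 × 0.01 = $50.08
Fitness reimbursement repayment: $109.78
Total deductions = $250.39 + $200.31 + $68.36 + $592.41 + $25.04 + $25.04 + $50.08 + $109.78 = $1,321.41
Net pay = $5,007.73 − $1,321.41 = $3,686.32

$3,686.32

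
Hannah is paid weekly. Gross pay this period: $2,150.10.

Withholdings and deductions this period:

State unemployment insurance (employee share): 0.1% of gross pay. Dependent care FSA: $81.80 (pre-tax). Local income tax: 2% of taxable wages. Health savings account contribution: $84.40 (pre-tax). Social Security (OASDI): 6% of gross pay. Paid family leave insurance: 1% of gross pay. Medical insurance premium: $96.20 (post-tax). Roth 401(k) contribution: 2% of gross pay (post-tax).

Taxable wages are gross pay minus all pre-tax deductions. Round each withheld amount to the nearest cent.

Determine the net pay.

$1,652.36

Health savings account contribution: $84.40
Dependent care FSA: $81.80
Pre-tax total = $84.40 + $81.80 = $166.20
Taxable wages = $2,150.10 − $166.20 = $1,983.90
Local income tax: $1,983.90 × 0.02 = $39.68
State unemployment insurance (employee share): $2,150.10 × 0.001 = $2.15
Paid family leave insurance: $2,150.10 × 0.01 = $21.50
Social Security (OASDI): $2,150.10 × 0.06 = $129.01
Medical insurance premium: $96.20
Roth 401(k) contribution: $2,150.10 × 0.02 = $43.00
Total deductions = $84.40 + $81.80 + $39.68 + $2.15 + $21.50 + $129.01 + $96.20 + $43.00 = $497.74
Net pay = $2,150.10 − $497.74 = $1,652.36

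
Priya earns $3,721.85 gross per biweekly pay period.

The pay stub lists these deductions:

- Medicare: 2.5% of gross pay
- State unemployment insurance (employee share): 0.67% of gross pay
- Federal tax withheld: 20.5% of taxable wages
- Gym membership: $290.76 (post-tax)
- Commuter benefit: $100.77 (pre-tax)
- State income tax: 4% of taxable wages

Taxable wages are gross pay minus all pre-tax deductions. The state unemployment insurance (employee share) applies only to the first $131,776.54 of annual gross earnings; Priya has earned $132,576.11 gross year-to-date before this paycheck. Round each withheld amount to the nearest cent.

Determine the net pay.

$2,350.11

Commuter benefit: $100.77
Taxable wages = $3,721.85 − $100.77 = $3,621.08
Federal tax withheld: $3,621.08 × 0.205 = $742.32
State income tax: $3,621.08 × 0.04 = $144.84
State unemployment insurance (employee share): annual cap $131,776.54 already reached (YTD $132,576.11), so $0.00
Medicare: $3,721.85 × 0.025 = $93.05
Gym membership: $290.76
Total deductions = $100.77 + $742.32 + $144.84 + $0.00 + $93.05 + $290.76 = $1,371.74
Net pay = $3,721.85 − $1,371.74 = $2,350.11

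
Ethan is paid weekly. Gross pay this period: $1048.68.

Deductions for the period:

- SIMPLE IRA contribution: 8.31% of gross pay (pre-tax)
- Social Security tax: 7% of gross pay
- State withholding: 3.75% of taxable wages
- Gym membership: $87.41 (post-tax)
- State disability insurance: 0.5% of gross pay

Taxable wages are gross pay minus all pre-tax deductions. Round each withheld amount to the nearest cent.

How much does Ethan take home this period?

SIMPLE IRA contribution: $1048.68 × 0.0831 = $87.15
Taxable wages = $1048.68 − $87.15 = $961.53
State withholding: $961.53 × 0.0375 = $36.06
Social Security tax: $1048.68 × 0.07 = $73.41
State disability insurance: $1048.68 × 0.005 = $5.24
Gym membership: $87.41
Total deductions = $87.15 + $36.06 + $73.41 + $5.24 + $87.41 = $289.27
Net pay = $1048.68 − $289.27 = $759.41

$759.41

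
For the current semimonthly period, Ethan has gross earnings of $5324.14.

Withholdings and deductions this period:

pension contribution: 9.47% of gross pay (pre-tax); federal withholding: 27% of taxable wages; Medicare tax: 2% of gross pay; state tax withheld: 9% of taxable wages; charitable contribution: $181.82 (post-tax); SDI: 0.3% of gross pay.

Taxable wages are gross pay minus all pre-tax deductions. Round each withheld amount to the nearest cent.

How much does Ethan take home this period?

$2780.50

Pension contribution: $5324.14 × 0.0947 = $504.20
Taxable wages = $5324.14 − $504.20 = $4819.94
State tax withheld: $4819.94 × 0.09 = $433.79
Federal withholding: $4819.94 × 0.27 = $1301.38
SDI: $5324.14 × 0.003 = $15.97
Medicare tax: $5324.14 × 0.02 = $106.48
Charitable contribution: $181.82
Total deductions = $504.20 + $433.79 + $1301.38 + $15.97 + $106.48 + $181.82 = $2543.64
Net pay = $5324.14 − $2543.64 = $2780.50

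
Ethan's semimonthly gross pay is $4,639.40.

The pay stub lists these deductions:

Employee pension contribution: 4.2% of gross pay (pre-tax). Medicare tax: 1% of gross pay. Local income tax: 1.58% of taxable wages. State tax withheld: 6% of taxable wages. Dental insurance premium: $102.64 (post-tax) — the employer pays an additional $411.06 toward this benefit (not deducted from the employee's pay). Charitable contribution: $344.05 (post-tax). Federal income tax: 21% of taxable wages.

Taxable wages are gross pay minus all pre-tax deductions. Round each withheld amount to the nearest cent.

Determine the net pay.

Employee pension contribution: $4,639.40 × 0.042 = $194.85
Taxable wages = $4,639.40 − $194.85 = $4,444.55
Federal income tax: $4,444.55 × 0.21 = $933.36
State tax withheld: $4,444.55 × 0.06 = $266.67
Local income tax: $4,444.55 × 0.0158 = $70.22
Medicare tax: $4,639.40 × 0.01 = $46.39
Dental insurance premium: $102.64
Charitable contribution: $344.05
(Employer's $411.06 toward dental insurance premium is not withheld from the employee.)
Total deductions = $194.85 + $933.36 + $266.67 + $70.22 + $46.39 + $102.64 + $344.05 = $1,958.18
Net pay = $4,639.40 − $1,958.18 = $2,681.22

$2,681.22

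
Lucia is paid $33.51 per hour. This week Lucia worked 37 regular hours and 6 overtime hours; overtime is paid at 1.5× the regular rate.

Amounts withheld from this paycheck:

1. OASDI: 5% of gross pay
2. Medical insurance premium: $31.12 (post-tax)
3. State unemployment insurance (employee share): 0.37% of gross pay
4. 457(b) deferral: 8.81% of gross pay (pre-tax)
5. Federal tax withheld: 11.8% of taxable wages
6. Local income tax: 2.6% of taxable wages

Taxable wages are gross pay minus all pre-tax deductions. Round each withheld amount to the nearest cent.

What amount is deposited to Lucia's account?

Regular pay: 37 × $33.51 = $1,239.87
Overtime pay: 6 × $33.51 × 1.5 = $301.59
Gross pay = $1,239.87 + $301.59 = $1,541.46
457(b) deferral: $1,541.46 × 0.0881 = $135.80
Taxable wages = $1,541.46 − $135.80 = $1,405.66
Federal tax withheld: $1,405.66 × 0.118 = $165.87
Local income tax: $1,405.66 × 0.026 = $36.55
State unemployment insurance (employee share): $1,541.46 × 0.0037 = $5.70
OASDI: $1,541.46 × 0.05 = $77.07
Medical insurance premium: $31.12
Total deductions = $135.80 + $165.87 + $36.55 + $5.70 + $77.07 + $31.12 = $452.11
Net pay = $1,541.46 − $452.11 = $1,089.35

$1,089.35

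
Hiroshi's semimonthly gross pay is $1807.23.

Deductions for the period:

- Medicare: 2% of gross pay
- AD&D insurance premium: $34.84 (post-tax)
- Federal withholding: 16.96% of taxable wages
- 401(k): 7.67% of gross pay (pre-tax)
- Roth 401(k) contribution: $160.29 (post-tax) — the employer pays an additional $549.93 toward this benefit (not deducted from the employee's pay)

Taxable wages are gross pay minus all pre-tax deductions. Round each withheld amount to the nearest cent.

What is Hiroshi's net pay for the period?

401(k): $1807.23 × 0.0767 = $138.61
Taxable wages = $1807.23 − $138.61 = $1668.62
Federal withholding: $1668.62 × 0.1696 = $283.00
Medicare: $1807.23 × 0.02 = $36.14
Roth 401(k) contribution: $160.29
AD&D insurance premium: $34.84
(Employer's $549.93 toward Roth 401(k) contribution is not withheld from the employee.)
Total deductions = $138.61 + $283.00 + $36.14 + $160.29 + $34.84 = $652.88
Net pay = $1807.23 − $652.88 = $1154.35

$1154.35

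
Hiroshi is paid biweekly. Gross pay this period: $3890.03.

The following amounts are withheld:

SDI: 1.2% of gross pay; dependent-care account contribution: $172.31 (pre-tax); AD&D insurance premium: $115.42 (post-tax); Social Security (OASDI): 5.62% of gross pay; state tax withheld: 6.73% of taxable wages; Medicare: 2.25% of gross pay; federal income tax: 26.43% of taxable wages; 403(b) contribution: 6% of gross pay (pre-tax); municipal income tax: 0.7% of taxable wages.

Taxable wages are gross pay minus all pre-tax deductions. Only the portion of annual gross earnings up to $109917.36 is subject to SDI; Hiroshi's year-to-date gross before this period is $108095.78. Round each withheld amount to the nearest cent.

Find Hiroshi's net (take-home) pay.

Dependent-care account contribution: $172.31
403(b) contribution: $3890.03 × 0.06 = $233.40
Pre-tax total = $172.31 + $233.40 = $405.71
Taxable wages = $3890.03 − $405.71 = $3484.32
State tax withheld: $3484.32 × 0.0673 = $234.49
Municipal income tax: $3484.32 × 0.007 = $24.39
Federal income tax: $3484.32 × 0.2643 = $920.91
Medicare: $3890.03 × 0.0225 = $87.53
Social Security (OASDI): $3890.03 × 0.0562 = $218.62
SDI: only $109917.36 − $108095.78 = $1821.58 of this check is subject → $1821.58 × 0.012 = $21.86
AD&D insurance premium: $115.42
Total deductions = $172.31 + $233.40 + $234.49 + $24.39 + $920.91 + $87.53 + $218.62 + $21.86 + $115.42 = $2028.93
Net pay = $3890.03 − $2028.93 = $1861.10

$1861.10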